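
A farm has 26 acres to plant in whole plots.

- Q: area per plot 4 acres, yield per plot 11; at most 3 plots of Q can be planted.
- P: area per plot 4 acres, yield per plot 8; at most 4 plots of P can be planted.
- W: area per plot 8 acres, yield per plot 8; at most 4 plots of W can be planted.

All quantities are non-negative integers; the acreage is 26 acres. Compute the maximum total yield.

Q has the best ratio (11/4); taking only Q gives at most 3×11 = 33 (stopped by the supply cap of 3).
Mixing does better — 3×Q and 3×P: area 24 ≤ 26, yield 3·11 + 3·8 = 57.

57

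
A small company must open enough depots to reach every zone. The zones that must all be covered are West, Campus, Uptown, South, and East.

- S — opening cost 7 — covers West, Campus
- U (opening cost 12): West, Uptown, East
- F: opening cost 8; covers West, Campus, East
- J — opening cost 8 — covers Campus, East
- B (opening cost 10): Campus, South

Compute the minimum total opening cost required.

22

The greedy cost-per-new-zone heuristic would pick F, B, and U for 30, but a cheaper cover exists.
Choose U and B: together they cover West, Campus, Uptown, South, East — every zone.
Total opening cost: 12 + 10 = 22.
No cover costs less than 22.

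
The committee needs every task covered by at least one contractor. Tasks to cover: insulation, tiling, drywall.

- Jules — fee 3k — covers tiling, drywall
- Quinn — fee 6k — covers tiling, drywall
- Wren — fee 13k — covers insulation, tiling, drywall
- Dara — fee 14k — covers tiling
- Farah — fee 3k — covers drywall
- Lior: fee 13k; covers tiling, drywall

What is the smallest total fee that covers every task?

13

The greedy cost-per-new-task heuristic would pick Jules and Wren for 16, but a cheaper cover exists.
Wren alone covers insulation, tiling, drywall — every task.
Total fee: 13.
No cover costs less than 13.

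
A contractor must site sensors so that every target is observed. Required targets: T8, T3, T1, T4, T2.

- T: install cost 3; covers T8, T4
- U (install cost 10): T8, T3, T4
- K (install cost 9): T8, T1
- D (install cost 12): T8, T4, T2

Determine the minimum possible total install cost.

The greedy cost-per-new-target heuristic would pick T, K, U, and D for 34, but a cheaper cover exists.
Choose U, K, and D: together they cover T8, T3, T1, T4, T2 — every target.
Total install cost: 10 + 9 + 12 = 31.
No cover costs less than 31.

31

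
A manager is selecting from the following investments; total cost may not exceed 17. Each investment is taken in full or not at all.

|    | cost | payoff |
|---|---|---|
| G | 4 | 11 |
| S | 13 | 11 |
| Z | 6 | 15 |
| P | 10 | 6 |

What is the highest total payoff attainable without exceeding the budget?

26

G + S: cost 4 + 13 = 17 ≤ 17, payoff 11 + 11 = 22.
G + Z: cost 4 + 6 = 10 ≤ 17, payoff 11 + 15 = 26.
Best is G and Z with total payoff 26.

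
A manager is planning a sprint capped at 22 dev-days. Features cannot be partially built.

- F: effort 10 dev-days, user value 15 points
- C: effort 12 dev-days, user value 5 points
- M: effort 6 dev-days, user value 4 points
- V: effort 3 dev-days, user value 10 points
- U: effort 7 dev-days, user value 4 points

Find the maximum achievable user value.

29

F + M + V: effort 10 + 6 + 3 = 19 ≤ 22, user value 15 + 4 + 10 = 29.
F + V + U: effort 10 + 3 + 7 = 20 ≤ 22, user value 15 + 10 + 4 = 29.
The maximum user value is 29; one optimal choice is F, M, and V.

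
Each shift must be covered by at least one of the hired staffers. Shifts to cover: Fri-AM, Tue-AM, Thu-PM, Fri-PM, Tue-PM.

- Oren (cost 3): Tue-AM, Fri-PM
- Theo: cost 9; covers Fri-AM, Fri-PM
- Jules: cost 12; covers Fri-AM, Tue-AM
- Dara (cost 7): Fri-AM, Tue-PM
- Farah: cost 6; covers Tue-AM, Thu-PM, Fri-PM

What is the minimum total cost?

13

This is a weighted set-cover instance.
Choose Dara and Farah: together they cover Fri-AM, Tue-AM, Thu-PM, Fri-PM, Tue-PM — every shift.
Total cost: 7 + 6 = 13.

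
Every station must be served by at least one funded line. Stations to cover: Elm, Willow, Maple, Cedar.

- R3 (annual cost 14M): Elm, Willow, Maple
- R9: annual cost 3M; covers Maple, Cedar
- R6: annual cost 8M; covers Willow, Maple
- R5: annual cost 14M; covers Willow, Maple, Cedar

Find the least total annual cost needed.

17

Choose R3 and R9: together they cover Elm, Willow, Maple, Cedar — every station.
Total annual cost: 14 + 3 = 17.
No cover costs less than 17.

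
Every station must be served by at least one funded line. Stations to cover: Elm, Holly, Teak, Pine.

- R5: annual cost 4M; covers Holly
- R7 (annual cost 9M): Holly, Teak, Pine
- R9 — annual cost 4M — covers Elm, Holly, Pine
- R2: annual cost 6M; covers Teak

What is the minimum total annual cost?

10

This is an integer covering problem.
Choose R9 and R2: together they cover Elm, Holly, Teak, Pine — every station.
Total annual cost: 4 + 6 = 10.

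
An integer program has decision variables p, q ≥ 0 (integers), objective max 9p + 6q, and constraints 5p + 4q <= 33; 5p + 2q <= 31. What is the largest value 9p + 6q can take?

57

Relaxing integrality, the LP optimum is 58.20 at (p,q) = (5.8, 1), which is not an integer point.
(p,q)=(5,2): 5·5+4·2=33≤33, 5·5+2·2=29≤31, objective 57.
(p,q)=(4,3): 5·4+4·3=32≤33, 5·4+2·3=26≤31, objective 54.
No feasible integer point exceeds 57.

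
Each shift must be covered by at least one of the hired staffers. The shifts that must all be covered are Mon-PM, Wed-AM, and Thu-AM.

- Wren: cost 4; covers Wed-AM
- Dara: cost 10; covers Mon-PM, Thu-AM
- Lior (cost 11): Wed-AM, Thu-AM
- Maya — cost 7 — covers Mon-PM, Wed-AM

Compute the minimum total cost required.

This is an integer covering problem.
The greedy cost-per-new-shift heuristic would pick Maya and Dara for 17, but a cheaper cover exists.
Choose Wren and Dara: together they cover Mon-PM, Wed-AM, Thu-AM — every shift.
Total cost: 4 + 10 = 14.
No cover costs less than 14.

14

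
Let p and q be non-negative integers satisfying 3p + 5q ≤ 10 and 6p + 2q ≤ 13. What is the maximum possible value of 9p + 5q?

(p,q)=(2,0) is feasible, giving 18.
(p,q)=(1,1) is feasible, giving 14.
(p,q)=(1,0) is feasible, giving 9.
(p,q)=(0,1) is feasible, giving 5.
No feasible integer point exceeds 18.

18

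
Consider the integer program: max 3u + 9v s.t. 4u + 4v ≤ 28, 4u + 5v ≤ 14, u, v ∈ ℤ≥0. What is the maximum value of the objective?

Relaxing integrality, the LP optimum is 25.20 at (u,v) = (0, 2.8), which is not an integer point.
(u,v)=(1,2): 4·1+4·2=12≤28, 4·1+5·2=14≤14, objective 21.
(u,v)=(0,2): 4·0+4·2=8≤28, 4·0+5·2=10≤14, objective 18.
(u,v)=(2,1): 4·2+4·1=12≤28, 4·2+5·1=13≤14, objective 15.
Maximum is 21 at (u,v)=(1,2).

21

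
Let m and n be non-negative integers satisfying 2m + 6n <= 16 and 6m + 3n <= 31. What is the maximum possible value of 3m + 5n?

17

Relaxing integrality, the LP optimum is 19.47 at (m,n) = (4.6, 1.13), which is not an integer point.
(m,n)=(4,1): 2·4+6·1=14≤16, 6·4+3·1=27≤31, objective 17.
(m,n)=(5,0): 2·5+6·0=10≤16, 6·5+3·0=30≤31, objective 15.
(m,n)=(3,1): 2·3+6·1=12≤16, 6·3+3·1=21≤31, objective 14.
(m,n)=(4,0): 2·4+6·0=8≤16, 6·4+3·0=24≤31, objective 12.
The best lattice point is (4,1), giving 17.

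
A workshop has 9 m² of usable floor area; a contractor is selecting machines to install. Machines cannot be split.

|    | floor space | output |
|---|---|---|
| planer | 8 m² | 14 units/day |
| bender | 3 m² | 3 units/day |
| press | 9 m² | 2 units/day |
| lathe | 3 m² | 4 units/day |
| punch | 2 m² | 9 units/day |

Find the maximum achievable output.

Take bender, lathe, and punch: floor space 3 + 3 + 2 = 8 ≤ 9, output 3 + 4 + 9 = 16.
No other feasible combination does better.

16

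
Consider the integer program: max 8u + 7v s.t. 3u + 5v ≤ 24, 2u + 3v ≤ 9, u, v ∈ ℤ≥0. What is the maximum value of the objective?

The continuous relaxation peaks at (4.5, 0) with value 36.00; rounding to a feasible lattice point costs some objective.
(u,v)=(4,0): 3·4+5·0=12≤24, 2·4+3·0=8≤9, objective 32.
(u,v)=(3,1): 3·3+5·1=14≤24, 2·3+3·1=9≤9, objective 31.
(u,v)=(3,0): 3·3+5·0=9≤24, 2·3+3·0=6≤9, objective 24.
Maximum is 32 at (u,v)=(4,0).

32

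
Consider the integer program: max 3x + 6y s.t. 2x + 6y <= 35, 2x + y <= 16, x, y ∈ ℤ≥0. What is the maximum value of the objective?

The continuous relaxation peaks at (6.1, 3.8) with value 41.10; rounding to a feasible lattice point costs some objective.
(x,y)=(5,4): 2·5+6·4=34≤35, 2·5+1·4=14≤16, objective 39.
(x,y)=(4,4): 2·4+6·4=32≤35, 2·4+1·4=12≤16, objective 36.
(x,y)=(6,3): 2·6+6·3=30≤35, 2·6+1·3=15≤16, objective 36.
No feasible integer point exceeds 39.

39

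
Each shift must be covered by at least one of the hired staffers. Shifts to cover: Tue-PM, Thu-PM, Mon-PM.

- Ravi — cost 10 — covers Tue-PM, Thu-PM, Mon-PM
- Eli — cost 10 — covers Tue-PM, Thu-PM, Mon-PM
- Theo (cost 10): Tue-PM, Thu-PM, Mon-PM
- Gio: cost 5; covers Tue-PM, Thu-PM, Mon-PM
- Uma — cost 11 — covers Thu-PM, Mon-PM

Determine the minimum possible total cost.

5

Gio alone covers Tue-PM, Thu-PM, Mon-PM — every shift.
Total cost: 5.
No cover costs less than 5.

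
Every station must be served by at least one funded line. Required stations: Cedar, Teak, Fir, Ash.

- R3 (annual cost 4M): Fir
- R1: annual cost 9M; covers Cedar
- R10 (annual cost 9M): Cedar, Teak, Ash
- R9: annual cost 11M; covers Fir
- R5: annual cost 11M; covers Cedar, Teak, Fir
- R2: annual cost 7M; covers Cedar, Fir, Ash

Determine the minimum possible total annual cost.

The greedy cost-per-new-station heuristic would pick R2 and R10 for 16, but a cheaper cover exists.
Choose R3 and R10: together they cover Cedar, Teak, Fir, Ash — every station.
Total annual cost: 4 + 9 = 13.
No cover costs less than 13.

13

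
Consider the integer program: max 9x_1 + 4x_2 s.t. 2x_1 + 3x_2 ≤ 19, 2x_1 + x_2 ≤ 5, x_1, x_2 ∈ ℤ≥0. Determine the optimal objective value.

22

The continuous relaxation peaks at (2.5, 0) with value 22.50; rounding to a feasible lattice point costs some objective.
(x_1,x_2)=(2,1): 2·2+3·1=7≤19, 2·2+1·1=5≤5, objective 22.
(x_1,x_2)=(2,0): 2·2+3·0=4≤19, 2·2+1·0=4≤5, objective 18.
(x_1,x_2)=(1,2): 2·1+3·2=8≤19, 2·1+1·2=4≤5, objective 17.
No feasible integer point exceeds 22.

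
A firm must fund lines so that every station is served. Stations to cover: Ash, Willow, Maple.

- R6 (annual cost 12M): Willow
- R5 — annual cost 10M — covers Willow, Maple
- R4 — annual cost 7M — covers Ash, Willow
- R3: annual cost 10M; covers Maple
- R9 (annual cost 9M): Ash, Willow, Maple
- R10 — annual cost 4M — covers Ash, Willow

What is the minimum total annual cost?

9

The greedy cost-per-new-station heuristic would pick R10 and R9 for 13, but a cheaper cover exists.
R9 alone covers Ash, Willow, Maple — every station.
Total annual cost: 9.
No cover costs less than 9.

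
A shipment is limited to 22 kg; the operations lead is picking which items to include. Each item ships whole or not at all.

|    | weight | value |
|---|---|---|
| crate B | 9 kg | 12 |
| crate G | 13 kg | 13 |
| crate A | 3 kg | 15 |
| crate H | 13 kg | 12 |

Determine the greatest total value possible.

28

Allowing fractional choices, the relaxed optimum would be about 37.0, but items are indivisible.
crate B + crate A: weight 9 + 3 = 12 ≤ 22, value 12 + 15 = 27.
crate A + crate H: weight 3 + 13 = 16 ≤ 22, value 15 + 12 = 27.
crate G + crate A: weight 13 + 3 = 16 ≤ 22, value 13 + 15 = 28.
Best is crate G and crate A with total value 28.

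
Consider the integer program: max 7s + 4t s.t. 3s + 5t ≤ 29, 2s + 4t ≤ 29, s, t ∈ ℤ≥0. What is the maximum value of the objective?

63

(s,t)=(9,0): 3·9+5·0=27≤29, 2·9+4·0=18≤29, objective 63.
(s,t)=(8,1): 3·8+5·1=29≤29, 2·8+4·1=20≤29, objective 60.
(s,t)=(8,0): 3·8+5·0=24≤29, 2·8+4·0=16≤29, objective 56.
The best lattice point is (9,0), giving 63.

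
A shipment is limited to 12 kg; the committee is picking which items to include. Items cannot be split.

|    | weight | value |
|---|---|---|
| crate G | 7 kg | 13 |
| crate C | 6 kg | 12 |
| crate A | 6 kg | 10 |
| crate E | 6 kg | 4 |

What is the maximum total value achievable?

22

Take crate C and crate A: weight 6 + 6 = 12 ≤ 12, value 12 + 10 = 22.
No other feasible combination does better.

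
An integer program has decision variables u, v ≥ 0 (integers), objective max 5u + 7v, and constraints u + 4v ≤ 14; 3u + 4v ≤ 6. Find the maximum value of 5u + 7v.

Relaxing integrality, the LP optimum is 10.50 at (u,v) = (0, 1.5), which is not an integer point.
(u,v)=(2,0): 1·2+4·0=2≤14, 3·2+4·0=6≤6, objective 10.
(u,v)=(0,1): 1·0+4·1=4≤14, 3·0+4·1=4≤6, objective 7.
(u,v)=(1,0): 1·1+4·0=1≤14, 3·1+4·0=3≤6, objective 5.
The best lattice point is (2,0), giving 10.

10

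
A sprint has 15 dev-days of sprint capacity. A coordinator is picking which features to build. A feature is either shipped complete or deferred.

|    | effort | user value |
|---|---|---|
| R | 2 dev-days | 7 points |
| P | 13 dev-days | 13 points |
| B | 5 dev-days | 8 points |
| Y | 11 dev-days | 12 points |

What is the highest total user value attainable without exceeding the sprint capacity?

20

Allowing fractional choices, the relaxed optimum would be about 23.7, but features are indivisible.
R + B: effort 2 + 5 = 7 ≤ 15, user value 7 + 8 = 15.
R + P: effort 2 + 13 = 15 ≤ 15, user value 7 + 13 = 20.
R + Y: effort 2 + 11 = 13 ≤ 15, user value 7 + 12 = 19.
Best is R and P with total user value 20.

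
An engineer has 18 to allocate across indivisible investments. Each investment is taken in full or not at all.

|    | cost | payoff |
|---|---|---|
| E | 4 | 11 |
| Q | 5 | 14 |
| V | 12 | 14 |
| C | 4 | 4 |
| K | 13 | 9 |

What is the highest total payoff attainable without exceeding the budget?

Allowing fractional choices, the relaxed optimum would be about 35.5, but investments are indivisible.
E + Q + C: cost 4 + 5 + 4 = 13 ≤ 18, payoff 11 + 14 + 4 = 29.
E + Q: cost 4 + 5 = 9 ≤ 18, payoff 11 + 14 = 25.
Q + V: cost 5 + 12 = 17 ≤ 18, payoff 14 + 14 = 28.
Best is E, Q, and C with total payoff 29.

29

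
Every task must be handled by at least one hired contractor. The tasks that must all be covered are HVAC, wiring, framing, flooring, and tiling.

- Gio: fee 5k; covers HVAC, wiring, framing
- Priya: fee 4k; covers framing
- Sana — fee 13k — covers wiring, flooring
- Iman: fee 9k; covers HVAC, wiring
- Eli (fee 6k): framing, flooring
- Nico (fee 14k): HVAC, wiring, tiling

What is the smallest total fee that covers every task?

This is an integer covering problem.
Choose Eli and Nico: together they cover HVAC, wiring, framing, flooring, tiling — every task.
Total fee: 6 + 14 = 20.

20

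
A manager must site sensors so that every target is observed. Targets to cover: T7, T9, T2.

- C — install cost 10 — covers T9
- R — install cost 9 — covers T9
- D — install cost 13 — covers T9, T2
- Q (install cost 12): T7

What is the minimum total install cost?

This is a weighted set-cover instance.
Choose D and Q: together they cover T7, T9, T2 — every target.
Total install cost: 13 + 12 = 25.
No cover costs less than 25.

25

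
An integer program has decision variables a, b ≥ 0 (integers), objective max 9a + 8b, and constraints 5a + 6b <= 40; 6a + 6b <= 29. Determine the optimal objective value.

36

Relaxing integrality, the LP optimum is 43.50 at (a,b) = (4.83, 0), which is not an integer point.
(a,b)=(4,0): 5·4+6·0=20≤40, 6·4+6·0=24≤29, objective 36.
(a,b)=(3,1): 5·3+6·1=21≤40, 6·3+6·1=24≤29, objective 35.
(a,b)=(3,0): 5·3+6·0=15≤40, 6·3+6·0=18≤29, objective 27.
The best lattice point is (4,0), giving 36.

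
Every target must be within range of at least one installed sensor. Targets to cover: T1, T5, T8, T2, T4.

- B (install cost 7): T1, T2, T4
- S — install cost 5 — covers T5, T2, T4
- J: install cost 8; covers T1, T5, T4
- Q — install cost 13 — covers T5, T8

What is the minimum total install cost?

20

Choose B and Q: together they cover T1, T5, T8, T2, T4 — every target.
Total install cost: 7 + 13 = 20.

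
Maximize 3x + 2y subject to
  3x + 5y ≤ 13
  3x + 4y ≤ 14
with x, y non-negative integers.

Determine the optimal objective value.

12

(x,y)=(4,0) is feasible, giving 12.
(x,y)=(3,0) is feasible, giving 9.
Maximum is 12 at (x,y)=(4,0).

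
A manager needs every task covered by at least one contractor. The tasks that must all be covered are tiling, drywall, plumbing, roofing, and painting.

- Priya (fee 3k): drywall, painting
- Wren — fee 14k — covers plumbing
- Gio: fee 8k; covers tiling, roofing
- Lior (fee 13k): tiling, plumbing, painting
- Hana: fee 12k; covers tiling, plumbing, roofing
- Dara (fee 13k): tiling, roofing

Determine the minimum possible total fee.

This is a weighted set-cover instance.
The greedy cost-per-new-task heuristic would pick Priya, Gio, and Hana for 23, but a cheaper cover exists.
Choose Priya and Hana: together they cover tiling, drywall, plumbing, roofing, painting — every task.
Total fee: 3 + 12 = 15.
No cover costs less than 15.

15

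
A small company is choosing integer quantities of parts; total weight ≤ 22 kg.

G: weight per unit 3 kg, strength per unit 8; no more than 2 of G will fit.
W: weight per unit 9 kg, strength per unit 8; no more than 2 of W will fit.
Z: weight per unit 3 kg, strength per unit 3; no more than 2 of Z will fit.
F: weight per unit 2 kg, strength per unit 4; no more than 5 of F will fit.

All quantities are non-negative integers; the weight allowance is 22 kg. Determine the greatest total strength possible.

42

2×G, 2×Z, and 5×F: weight 22 ≤ 22, strength 2·8 + 2·3 + 5·4 = 42.
2×G, 1×Z, and 5×F: weight 19 ≤ 22, strength 2·8 + 1·3 + 5·4 = 39.
Best is 42.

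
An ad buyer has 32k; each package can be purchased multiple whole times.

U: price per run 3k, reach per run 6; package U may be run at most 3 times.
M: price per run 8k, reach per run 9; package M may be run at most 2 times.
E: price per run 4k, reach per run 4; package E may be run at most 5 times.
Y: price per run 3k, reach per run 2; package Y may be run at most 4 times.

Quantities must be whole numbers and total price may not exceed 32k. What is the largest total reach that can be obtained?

42

3×U, 1×M, 3×E, and 1×Y: price 32 ≤ 32, reach 3·6 + 1·9 + 3·4 + 1·2 = 41.
3×U, 2×M, 1×E, and 1×Y: price 32 ≤ 32, reach 3·6 + 2·9 + 1·4 + 1·2 = 42.
Best is 42.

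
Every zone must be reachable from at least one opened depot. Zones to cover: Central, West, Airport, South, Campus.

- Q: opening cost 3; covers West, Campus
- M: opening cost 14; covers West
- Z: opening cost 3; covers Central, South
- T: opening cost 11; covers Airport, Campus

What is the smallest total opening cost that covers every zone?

Choose Q, Z, and T: together they cover Central, West, Airport, South, Campus — every zone.
Total opening cost: 3 + 3 + 11 = 17.
No cover costs less than 17.

17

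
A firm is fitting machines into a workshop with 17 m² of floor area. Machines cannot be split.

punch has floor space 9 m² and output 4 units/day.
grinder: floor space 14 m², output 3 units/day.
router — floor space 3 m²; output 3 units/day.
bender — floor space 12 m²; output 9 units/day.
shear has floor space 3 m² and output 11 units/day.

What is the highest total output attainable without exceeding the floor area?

20

This is an integer program with binary decision variables.
bender + shear: floor space 12 + 3 = 15 ≤ 17, output 9 + 11 = 20.
punch + router + shear: floor space 9 + 3 + 3 = 15 ≤ 17, output 4 + 3 + 11 = 18.
Best is bender and shear with total output 20.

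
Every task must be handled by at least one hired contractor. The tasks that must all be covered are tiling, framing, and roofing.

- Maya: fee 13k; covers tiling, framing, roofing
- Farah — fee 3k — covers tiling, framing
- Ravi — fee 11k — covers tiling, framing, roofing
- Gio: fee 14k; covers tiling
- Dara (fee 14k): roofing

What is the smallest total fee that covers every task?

The greedy cost-per-new-task heuristic would pick Farah and Ravi for 14, but a cheaper cover exists.
Ravi alone covers tiling, framing, roofing — every task.
Total fee: 11.
No cover costs less than 11.

11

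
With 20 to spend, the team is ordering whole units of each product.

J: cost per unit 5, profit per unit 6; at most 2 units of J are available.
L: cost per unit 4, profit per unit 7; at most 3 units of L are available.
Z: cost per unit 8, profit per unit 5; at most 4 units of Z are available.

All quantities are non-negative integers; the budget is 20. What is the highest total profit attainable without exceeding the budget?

27

L has the best ratio (7/4); taking only L gives at most 3×7 = 21 (stopped by the supply cap of 3).
Mixing does better — 1×J and 3×L: cost 17 ≤ 20, profit 1·6 + 3·7 = 27.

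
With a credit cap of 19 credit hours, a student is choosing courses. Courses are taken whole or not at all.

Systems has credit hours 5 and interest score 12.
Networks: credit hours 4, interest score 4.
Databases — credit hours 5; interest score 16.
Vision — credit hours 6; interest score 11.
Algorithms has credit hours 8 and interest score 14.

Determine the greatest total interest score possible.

42

Allowing fractional choices, the relaxed optimum would be about 44.2, but courses are indivisible.
Databases + Vision + Algorithms: credit hours 5 + 6 + 8 = 19 ≤ 19, interest score 16 + 11 + 14 = 41.
Systems + Databases + Algorithms: credit hours 5 + 5 + 8 = 18 ≤ 19, interest score 12 + 16 + 14 = 42.
Best is Systems, Databases, and Algorithms with total interest score 42.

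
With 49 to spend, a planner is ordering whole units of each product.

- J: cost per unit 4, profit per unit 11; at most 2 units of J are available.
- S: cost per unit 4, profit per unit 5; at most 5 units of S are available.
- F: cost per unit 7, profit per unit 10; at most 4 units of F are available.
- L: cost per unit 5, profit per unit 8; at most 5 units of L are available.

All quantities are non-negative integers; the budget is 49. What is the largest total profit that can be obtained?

This is a bounded integer knapsack.
2×J, 2×F, and 5×L: cost 47 ≤ 49, profit 2·11 + 2·10 + 5·8 = 82.
2×J, 3×F, and 4×L: cost 49 ≤ 49, profit 2·11 + 3·10 + 4·8 = 84.
Best is 84.

84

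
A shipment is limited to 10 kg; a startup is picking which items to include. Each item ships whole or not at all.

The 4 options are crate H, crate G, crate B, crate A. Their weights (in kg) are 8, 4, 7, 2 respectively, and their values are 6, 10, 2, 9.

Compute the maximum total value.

Take crate G and crate A: weight 4 + 2 = 6 ≤ 10, value 10 + 9 = 19.
No other feasible combination does better.

19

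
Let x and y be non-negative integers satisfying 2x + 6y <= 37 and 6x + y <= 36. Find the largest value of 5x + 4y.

41

(x,y)=(5,4): 2·5+6·4=34≤37, 6·5+1·4=34≤36, objective 41.
(x,y)=(5,3): 2·5+6·3=28≤37, 6·5+1·3=33≤36, objective 37.
(x,y)=(4,4): 2·4+6·4=32≤37, 6·4+1·4=28≤36, objective 36.
No feasible integer point exceeds 41.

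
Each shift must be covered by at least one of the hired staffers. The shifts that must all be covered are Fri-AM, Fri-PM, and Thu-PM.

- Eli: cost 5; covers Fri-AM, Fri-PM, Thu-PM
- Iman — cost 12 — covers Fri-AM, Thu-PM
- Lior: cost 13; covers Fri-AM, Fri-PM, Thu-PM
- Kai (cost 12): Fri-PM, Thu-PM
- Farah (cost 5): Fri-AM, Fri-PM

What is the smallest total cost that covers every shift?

Eli alone covers Fri-AM, Fri-PM, Thu-PM — every shift.
Total cost: 5.
No cover costs less than 5.

5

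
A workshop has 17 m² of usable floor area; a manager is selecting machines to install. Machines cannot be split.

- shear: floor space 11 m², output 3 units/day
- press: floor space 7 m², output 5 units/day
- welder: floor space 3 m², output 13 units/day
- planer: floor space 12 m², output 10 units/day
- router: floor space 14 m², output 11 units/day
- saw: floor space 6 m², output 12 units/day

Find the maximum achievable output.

welder + saw: floor space 3 + 6 = 9 ≤ 17, output 13 + 12 = 25.
welder + router: floor space 3 + 14 = 17 ≤ 17, output 13 + 11 = 24.
press + welder + saw: floor space 7 + 3 + 6 = 16 ≤ 17, output 5 + 13 + 12 = 30.
Best is press, welder, and saw with total output 30.

30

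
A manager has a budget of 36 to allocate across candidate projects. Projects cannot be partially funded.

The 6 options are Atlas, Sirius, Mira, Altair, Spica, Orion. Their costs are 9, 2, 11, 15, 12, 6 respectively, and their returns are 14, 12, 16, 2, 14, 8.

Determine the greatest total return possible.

56

This is a 0-1 knapsack instance.
Atlas + Sirius + Mira + Orion: cost 9 + 2 + 11 + 6 = 28 ≤ 36, return 14 + 12 + 16 + 8 = 50.
Sirius + Mira + Spica + Orion: cost 2 + 11 + 12 + 6 = 31 ≤ 36, return 12 + 16 + 14 + 8 = 50.
Atlas + Sirius + Mira + Spica: cost 9 + 2 + 11 + 12 = 34 ≤ 36, return 14 + 12 + 16 + 14 = 56.
Best is Atlas, Sirius, Mira, and Spica with total return 56.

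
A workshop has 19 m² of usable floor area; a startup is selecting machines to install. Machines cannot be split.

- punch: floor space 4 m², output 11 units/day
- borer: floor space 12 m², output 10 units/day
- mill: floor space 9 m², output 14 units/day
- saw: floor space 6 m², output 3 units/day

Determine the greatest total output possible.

28

Allowing fractional choices, the relaxed optimum would be about 30.0, but machines are indivisible.
punch + mill + saw: floor space 4 + 9 + 6 = 19 ≤ 19, output 11 + 14 + 3 = 28.
punch + mill: floor space 4 + 9 = 13 ≤ 19, output 11 + 14 = 25.
punch + borer: floor space 4 + 12 = 16 ≤ 19, output 11 + 10 = 21.
Best is punch, mill, and saw with total output 28.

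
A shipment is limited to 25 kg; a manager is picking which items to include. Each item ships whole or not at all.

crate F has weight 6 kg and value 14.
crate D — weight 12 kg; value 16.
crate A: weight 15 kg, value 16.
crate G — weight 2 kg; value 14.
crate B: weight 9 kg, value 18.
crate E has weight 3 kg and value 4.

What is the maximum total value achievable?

50

Allowing fractional choices, the relaxed optimum would be about 56.7, but items are indivisible.
crate F + crate G + crate B + crate E: weight 6 + 2 + 9 + 3 = 20 ≤ 25, value 14 + 14 + 18 + 4 = 50.
crate D + crate G + crate B: weight 12 + 2 + 9 = 23 ≤ 25, value 16 + 14 + 18 = 48.
crate F + crate D + crate G + crate E: weight 6 + 12 + 2 + 3 = 23 ≤ 25, value 14 + 16 + 14 + 4 = 48.
Best is crate F, crate G, crate B, and crate E with total value 50.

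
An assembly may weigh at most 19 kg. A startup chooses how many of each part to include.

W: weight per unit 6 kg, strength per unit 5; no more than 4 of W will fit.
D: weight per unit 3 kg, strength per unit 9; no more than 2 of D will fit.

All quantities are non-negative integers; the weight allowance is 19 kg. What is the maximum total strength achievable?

1×W and 2×D: weight 12 ≤ 19, strength 1·5 + 2·9 = 23.
2×W and 2×D: weight 18 ≤ 19, strength 2·5 + 2·9 = 28.
Best is 28.

28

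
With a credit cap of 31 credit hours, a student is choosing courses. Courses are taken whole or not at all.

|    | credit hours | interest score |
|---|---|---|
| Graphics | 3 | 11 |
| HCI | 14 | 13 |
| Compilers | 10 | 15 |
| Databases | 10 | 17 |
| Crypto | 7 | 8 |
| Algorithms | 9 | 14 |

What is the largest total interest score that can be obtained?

51

Graphics + Compilers + Databases + Crypto: credit hours 3 + 10 + 10 + 7 = 30 ≤ 31, interest score 11 + 15 + 17 + 8 = 51.
Graphics + Compilers + Crypto + Algorithms: credit hours 3 + 10 + 7 + 9 = 29 ≤ 31, interest score 11 + 15 + 8 + 14 = 48.
Graphics + Databases + Crypto + Algorithms: credit hours 3 + 10 + 7 + 9 = 29 ≤ 31, interest score 11 + 17 + 8 + 14 = 50.
Best is Graphics, Compilers, Databases, and Crypto with total interest score 51.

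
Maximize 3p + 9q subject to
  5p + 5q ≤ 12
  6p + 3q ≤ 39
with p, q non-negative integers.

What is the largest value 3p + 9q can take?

18

Relaxing integrality, the LP optimum is 21.60 at (p,q) = (0, 2.4), which is not an integer point.
(p,q)=(0,2): 5·0+5·2=10≤12, 6·0+3·2=6≤39, objective 18.
(p,q)=(1,1): 5·1+5·1=10≤12, 6·1+3·1=9≤39, objective 12.
No feasible integer point exceeds 18.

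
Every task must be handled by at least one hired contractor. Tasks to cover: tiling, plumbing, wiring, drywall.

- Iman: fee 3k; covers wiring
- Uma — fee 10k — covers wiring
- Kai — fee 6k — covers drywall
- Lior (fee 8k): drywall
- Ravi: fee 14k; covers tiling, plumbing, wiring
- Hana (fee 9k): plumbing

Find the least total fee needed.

Choose Kai and Ravi: together they cover tiling, plumbing, wiring, drywall — every task.
Total fee: 6 + 14 = 20.

20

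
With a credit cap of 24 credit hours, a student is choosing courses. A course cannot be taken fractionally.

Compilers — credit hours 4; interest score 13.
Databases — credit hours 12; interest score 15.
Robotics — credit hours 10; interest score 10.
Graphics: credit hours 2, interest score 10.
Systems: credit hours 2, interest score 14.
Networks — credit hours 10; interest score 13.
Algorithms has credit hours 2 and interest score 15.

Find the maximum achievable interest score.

67

Treat it as a binary knapsack problem.
Take Compilers, Databases, Graphics, Systems, and Algorithms: credit hours 4 + 12 + 2 + 2 + 2 = 22 ≤ 24, interest score 13 + 15 + 10 + 14 + 15 = 67.
No other feasible combination does better.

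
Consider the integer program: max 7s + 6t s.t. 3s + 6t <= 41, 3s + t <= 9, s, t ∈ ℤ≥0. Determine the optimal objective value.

43

(s,t)=(1,6) is feasible, giving 43.
(s,t)=(1,5) is feasible, giving 37.
(s,t)=(0,6) is feasible, giving 36.
No feasible integer point exceeds 43.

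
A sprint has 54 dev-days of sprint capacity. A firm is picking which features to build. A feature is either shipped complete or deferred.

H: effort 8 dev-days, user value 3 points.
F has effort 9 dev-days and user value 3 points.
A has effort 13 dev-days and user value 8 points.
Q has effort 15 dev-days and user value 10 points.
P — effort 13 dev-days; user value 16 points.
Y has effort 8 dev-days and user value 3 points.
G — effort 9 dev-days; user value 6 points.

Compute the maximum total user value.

Allowing fractional choices, the relaxed optimum would be about 41.5, but features are indivisible.
A + Q + P + G: effort 13 + 15 + 13 + 9 = 50 ≤ 54, user value 8 + 10 + 16 + 6 = 40.
H + Q + P + Y + G: effort 8 + 15 + 13 + 8 + 9 = 53 ≤ 54, user value 3 + 10 + 16 + 3 + 6 = 38.
H + F + Q + P + G: effort 8 + 9 + 15 + 13 + 9 = 54 ≤ 54, user value 3 + 3 + 10 + 16 + 6 = 38.
Best is A, Q, P, and G with total user value 40.

40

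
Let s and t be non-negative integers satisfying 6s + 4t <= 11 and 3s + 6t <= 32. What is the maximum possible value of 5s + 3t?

8

(s,t)=(1,1): 6·1+4·1=10≤11, 3·1+6·1=9≤32, objective 8.
(s,t)=(0,2): 6·0+4·2=8≤11, 3·0+6·2=12≤32, objective 6.
No feasible integer point exceeds 8.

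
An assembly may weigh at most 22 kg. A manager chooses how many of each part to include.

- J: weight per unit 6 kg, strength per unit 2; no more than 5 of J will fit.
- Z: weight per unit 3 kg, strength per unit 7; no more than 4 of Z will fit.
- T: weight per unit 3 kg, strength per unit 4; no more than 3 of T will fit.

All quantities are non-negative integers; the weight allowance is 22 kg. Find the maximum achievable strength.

Take 4×Z and 3×T: weight 21 ≤ 22, strength 4·7 + 3·4 = 40.
Z has the best ratio (7/3) and is taken to its limit of 4; remaining capacity is filled optimally with the others.

40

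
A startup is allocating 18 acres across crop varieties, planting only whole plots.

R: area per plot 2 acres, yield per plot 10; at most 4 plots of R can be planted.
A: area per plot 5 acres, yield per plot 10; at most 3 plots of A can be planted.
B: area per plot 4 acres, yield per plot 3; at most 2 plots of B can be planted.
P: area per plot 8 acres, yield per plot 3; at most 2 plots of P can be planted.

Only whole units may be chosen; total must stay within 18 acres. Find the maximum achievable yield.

60

R has the best ratio (10/2); taking only R gives at most 4×10 = 40 (stopped by the supply cap of 4).
Mixing does better — 4×R and 2×A: area 18 ≤ 18, yield 4·10 + 2·10 = 60.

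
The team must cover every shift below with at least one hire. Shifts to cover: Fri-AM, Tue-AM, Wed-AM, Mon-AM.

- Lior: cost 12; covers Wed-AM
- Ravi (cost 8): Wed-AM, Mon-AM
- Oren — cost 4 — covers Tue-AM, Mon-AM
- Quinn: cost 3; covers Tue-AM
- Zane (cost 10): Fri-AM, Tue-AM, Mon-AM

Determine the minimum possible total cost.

This is a weighted set-cover instance.
Choose Ravi and Zane: together they cover Fri-AM, Tue-AM, Wed-AM, Mon-AM — every shift.
Total cost: 8 + 10 = 18.

18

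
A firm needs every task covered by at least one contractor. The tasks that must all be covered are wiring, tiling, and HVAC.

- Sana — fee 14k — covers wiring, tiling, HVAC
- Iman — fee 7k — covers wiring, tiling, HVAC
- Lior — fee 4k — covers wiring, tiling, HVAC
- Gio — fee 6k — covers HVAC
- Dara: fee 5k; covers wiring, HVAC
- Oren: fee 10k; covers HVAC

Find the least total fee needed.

Lior alone covers wiring, tiling, HVAC — every task.
Total fee: 4.
No cover costs less than 4.

4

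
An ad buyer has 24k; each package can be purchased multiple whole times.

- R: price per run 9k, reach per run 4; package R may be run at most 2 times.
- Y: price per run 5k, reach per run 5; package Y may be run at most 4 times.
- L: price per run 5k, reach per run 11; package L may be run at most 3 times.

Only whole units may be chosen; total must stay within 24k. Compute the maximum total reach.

L has the best ratio (11/5); taking only L gives at most 3×11 = 33 (stopped by the supply cap of 3).
Mixing does better — 1×Y and 3×L: price 20 ≤ 24, reach 1·5 + 3·11 = 38.

38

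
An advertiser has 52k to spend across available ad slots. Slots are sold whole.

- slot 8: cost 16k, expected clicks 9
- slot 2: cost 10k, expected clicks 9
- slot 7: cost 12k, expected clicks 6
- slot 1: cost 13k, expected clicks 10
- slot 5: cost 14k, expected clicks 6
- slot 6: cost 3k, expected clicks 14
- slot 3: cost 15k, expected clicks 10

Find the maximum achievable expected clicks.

This is a 0-1 knapsack instance.
slot 2 + slot 1 + slot 6 + slot 3: cost 10 + 13 + 3 + 15 = 41 ≤ 52, expected clicks 9 + 10 + 14 + 10 = 43.
slot 8 + slot 1 + slot 6 + slot 3: cost 16 + 13 + 3 + 15 = 47 ≤ 52, expected clicks 9 + 10 + 14 + 10 = 43.
slot 2 + slot 7 + slot 1 + slot 5 + slot 6: cost 10 + 12 + 13 + 14 + 3 = 52 ≤ 52, expected clicks 9 + 6 + 10 + 6 + 14 = 45.
Best is slot 2, slot 7, slot 1, slot 5, and slot 6 with total expected clicks 45.

45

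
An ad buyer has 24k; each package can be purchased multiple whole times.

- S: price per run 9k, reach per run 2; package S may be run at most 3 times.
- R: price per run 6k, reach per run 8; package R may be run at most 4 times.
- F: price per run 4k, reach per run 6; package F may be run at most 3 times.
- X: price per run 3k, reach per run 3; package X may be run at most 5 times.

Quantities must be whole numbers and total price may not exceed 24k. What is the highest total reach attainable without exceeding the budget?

Take 2×R and 3×F: price 24 ≤ 24, reach 2·8 + 3·6 = 34.
F has the best ratio (6/4) and is taken to its limit of 3; remaining capacity is filled optimally with the others.

34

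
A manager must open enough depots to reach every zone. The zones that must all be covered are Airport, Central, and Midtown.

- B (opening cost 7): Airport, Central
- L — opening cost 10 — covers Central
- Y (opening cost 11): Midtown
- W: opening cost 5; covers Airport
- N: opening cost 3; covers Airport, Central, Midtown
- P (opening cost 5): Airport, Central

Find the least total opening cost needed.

This is a weighted set-cover instance.
N alone covers Airport, Central, Midtown — every zone.
Total opening cost: 3.

3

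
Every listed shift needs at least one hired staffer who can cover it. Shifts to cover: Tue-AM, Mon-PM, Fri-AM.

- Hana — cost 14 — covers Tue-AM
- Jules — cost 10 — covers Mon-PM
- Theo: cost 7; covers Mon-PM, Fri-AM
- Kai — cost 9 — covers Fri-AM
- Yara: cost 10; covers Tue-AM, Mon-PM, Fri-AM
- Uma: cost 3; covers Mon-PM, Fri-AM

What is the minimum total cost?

10

This is a weighted set-cover instance.
The greedy cost-per-new-shift heuristic would pick Uma and Yara for 13, but a cheaper cover exists.
Yara alone covers Tue-AM, Mon-PM, Fri-AM — every shift.
Total cost: 10.
No cover costs less than 10.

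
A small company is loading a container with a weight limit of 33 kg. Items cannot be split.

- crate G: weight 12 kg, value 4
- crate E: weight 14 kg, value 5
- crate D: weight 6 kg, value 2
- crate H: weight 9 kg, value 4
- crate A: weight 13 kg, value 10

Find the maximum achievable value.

This is a 0-1 knapsack instance.
Allowing fractional choices, the relaxed optimum would be about 17.9, but items are indivisible.
crate E + crate D + crate A: weight 14 + 6 + 13 = 33 ≤ 33, value 5 + 2 + 10 = 17.
crate G + crate D + crate A: weight 12 + 6 + 13 = 31 ≤ 33, value 4 + 2 + 10 = 16.
crate D + crate H + crate A: weight 6 + 9 + 13 = 28 ≤ 33, value 2 + 4 + 10 = 16.
Best is crate E, crate D, and crate A with total value 17.

17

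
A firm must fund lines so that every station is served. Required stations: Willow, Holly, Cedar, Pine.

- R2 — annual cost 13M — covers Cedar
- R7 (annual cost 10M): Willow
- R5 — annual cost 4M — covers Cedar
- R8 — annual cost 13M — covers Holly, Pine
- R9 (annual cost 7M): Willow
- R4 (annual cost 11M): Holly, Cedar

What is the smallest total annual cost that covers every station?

Choose R5, R8, and R9: together they cover Willow, Holly, Cedar, Pine — every station.
Total annual cost: 4 + 13 + 7 = 24.
No cover costs less than 24.

24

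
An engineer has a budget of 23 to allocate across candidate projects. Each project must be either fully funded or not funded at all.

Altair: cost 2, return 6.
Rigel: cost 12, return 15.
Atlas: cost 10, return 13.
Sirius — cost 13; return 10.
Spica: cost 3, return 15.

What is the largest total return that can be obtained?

36

Take Altair, Rigel, and Spica: cost 2 + 12 + 3 = 17 ≤ 23, return 6 + 15 + 15 = 36.
No other feasible combination does better.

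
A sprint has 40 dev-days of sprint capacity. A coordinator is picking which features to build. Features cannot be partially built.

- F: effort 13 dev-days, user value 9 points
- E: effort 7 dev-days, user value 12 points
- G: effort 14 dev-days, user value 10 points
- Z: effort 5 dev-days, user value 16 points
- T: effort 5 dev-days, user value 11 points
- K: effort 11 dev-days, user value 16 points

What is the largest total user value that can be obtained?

55

Allowing fractional choices, the relaxed optimum would be about 63.6, but features are indivisible.
E + Z + T + K: effort 7 + 5 + 5 + 11 = 28 ≤ 40, user value 12 + 16 + 11 + 16 = 55.
G + Z + T + K: effort 14 + 5 + 5 + 11 = 35 ≤ 40, user value 10 + 16 + 11 + 16 = 53.
E + G + Z + K: effort 7 + 14 + 5 + 11 = 37 ≤ 40, user value 12 + 10 + 16 + 16 = 54.
Best is E, Z, T, and K with total user value 55.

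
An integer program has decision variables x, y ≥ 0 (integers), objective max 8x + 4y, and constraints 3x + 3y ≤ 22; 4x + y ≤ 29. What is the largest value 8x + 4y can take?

56

(x,y)=(7,0): 3·7+3·0=21≤22, 4·7+1·0=28≤29, objective 56.
(x,y)=(6,1): 3·6+3·1=21≤22, 4·6+1·1=25≤29, objective 52.
(x,y)=(6,0): 3·6+3·0=18≤22, 4·6+1·0=24≤29, objective 48.
Maximum is 56 at (x,y)=(7,0).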